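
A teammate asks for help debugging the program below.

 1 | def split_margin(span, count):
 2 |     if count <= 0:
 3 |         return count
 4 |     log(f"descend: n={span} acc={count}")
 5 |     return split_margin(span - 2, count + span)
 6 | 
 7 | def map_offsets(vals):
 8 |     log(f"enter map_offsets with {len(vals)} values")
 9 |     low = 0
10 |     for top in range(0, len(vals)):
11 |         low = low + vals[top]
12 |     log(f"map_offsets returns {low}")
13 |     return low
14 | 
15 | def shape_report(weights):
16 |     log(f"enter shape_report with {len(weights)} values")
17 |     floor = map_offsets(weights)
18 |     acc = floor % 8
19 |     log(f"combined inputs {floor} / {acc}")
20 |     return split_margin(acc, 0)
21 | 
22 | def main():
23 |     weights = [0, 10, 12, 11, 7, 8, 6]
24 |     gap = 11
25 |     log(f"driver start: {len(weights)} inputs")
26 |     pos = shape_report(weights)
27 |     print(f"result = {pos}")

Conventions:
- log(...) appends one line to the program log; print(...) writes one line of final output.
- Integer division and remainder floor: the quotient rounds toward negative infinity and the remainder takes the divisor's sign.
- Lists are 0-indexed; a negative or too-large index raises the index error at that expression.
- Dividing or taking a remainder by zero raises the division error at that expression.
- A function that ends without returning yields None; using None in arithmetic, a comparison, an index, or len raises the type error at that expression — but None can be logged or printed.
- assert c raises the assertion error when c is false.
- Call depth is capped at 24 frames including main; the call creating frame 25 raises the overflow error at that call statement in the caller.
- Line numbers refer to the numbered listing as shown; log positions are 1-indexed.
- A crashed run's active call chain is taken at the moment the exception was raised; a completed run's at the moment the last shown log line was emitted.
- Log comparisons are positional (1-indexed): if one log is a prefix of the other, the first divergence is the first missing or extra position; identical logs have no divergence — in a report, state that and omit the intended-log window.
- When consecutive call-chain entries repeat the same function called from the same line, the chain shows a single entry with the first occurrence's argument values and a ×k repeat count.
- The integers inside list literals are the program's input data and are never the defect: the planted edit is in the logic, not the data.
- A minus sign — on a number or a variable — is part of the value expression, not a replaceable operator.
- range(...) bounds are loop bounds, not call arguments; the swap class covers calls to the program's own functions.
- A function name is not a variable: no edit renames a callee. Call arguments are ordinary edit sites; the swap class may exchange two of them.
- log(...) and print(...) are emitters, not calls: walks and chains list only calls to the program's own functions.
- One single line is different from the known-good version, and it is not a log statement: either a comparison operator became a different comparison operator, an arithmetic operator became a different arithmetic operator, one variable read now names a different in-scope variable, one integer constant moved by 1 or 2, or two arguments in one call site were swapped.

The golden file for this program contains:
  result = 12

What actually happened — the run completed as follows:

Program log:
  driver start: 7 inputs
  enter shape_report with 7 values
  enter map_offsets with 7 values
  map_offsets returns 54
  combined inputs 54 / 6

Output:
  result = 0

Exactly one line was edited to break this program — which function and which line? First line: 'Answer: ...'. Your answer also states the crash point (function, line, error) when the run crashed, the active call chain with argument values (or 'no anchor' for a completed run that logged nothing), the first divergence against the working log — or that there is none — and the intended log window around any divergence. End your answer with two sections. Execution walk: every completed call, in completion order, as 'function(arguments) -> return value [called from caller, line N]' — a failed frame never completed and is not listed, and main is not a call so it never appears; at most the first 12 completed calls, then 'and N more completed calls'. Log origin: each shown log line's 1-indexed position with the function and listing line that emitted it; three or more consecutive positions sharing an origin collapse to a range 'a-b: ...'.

Answer: the defect is in split_margin at line 2.
Key fact: After 5 matching log lines the faulty run goes silent, while the working version continues with 'descend: n=6 acc=0'.
Call chain: main -> shape_report([0, 10, 12, 11, 7, 8, 6]) (called at line 26).
First divergence: position 6 — the faulty run's log ends after 5 lines; the working version continues with 'descend: n=6 acc=0'.
Intended log window:
  4: map_offsets returns 54
  5: combined inputs 54 / 6
  6: descend: n=6 acc=0
  7: descend: n=4 acc=6
Execution walk:
  map_offsets([0, 10, 12, 11, 7, 8, 6]) -> 54  [called from shape_report, line 17]
  split_margin(6, 0) -> 0  [called from shape_report, line 20]
  shape_report([0, 10, 12, 11, 7, 8, 6]) -> 0  [called from main, line 26]
Log origin:
  1 — main, line 25
  2 — shape_report, line 16
  3 — map_offsets, line 8
  4 — map_offsets, line 12
  5 — shape_report, line 19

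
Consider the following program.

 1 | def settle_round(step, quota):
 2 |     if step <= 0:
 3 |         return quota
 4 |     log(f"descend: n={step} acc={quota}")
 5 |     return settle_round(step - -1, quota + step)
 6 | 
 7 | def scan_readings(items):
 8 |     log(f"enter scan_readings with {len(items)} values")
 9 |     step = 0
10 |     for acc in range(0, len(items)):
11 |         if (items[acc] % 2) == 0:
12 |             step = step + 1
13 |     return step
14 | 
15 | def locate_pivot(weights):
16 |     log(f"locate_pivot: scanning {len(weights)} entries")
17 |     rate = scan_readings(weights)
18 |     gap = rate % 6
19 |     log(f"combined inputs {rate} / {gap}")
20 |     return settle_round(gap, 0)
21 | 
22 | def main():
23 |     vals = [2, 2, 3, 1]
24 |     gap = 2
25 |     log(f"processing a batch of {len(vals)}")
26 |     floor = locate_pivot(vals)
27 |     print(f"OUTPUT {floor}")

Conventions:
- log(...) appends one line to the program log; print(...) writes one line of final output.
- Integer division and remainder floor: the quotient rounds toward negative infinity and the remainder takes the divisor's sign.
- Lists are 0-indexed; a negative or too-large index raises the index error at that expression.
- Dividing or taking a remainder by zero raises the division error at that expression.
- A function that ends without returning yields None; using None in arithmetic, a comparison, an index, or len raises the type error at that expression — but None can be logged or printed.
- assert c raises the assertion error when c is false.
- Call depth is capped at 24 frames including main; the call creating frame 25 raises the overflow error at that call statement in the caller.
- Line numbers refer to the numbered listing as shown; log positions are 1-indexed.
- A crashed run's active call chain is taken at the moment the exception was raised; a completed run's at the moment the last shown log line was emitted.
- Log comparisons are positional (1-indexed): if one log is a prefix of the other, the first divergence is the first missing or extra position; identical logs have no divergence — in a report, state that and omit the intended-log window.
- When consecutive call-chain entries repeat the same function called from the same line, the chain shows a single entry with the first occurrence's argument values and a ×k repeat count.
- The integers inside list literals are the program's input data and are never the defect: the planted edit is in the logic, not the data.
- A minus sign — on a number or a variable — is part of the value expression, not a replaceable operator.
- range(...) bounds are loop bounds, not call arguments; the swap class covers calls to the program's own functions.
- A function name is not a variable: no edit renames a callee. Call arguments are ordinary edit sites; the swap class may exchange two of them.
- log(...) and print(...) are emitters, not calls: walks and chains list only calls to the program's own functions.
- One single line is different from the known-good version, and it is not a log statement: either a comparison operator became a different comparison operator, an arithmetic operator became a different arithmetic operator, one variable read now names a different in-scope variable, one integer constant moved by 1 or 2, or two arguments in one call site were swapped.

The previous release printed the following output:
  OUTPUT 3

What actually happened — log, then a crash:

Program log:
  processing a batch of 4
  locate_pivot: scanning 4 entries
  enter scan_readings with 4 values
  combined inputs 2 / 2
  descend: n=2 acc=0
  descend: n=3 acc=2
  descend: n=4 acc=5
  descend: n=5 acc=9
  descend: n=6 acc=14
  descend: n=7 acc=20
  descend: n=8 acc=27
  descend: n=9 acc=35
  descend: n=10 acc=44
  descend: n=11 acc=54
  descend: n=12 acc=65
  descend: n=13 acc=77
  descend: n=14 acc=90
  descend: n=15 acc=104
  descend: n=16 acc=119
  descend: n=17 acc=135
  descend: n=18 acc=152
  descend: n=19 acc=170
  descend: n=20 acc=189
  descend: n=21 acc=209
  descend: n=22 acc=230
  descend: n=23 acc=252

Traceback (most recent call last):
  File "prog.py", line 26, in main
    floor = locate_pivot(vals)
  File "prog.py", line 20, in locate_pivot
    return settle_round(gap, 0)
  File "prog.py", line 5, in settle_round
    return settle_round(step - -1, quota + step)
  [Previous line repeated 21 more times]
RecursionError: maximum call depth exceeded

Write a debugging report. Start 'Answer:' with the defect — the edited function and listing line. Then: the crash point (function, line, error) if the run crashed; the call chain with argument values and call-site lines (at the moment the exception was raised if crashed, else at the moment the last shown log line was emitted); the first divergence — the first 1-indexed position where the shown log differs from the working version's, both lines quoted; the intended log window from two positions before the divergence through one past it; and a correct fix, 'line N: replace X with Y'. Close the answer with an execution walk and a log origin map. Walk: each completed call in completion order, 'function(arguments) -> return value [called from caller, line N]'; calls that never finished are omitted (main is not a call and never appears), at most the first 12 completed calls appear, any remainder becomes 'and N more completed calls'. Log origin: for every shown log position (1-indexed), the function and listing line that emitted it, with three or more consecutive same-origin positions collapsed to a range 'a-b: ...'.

Answer: the defect is in settle_round at line 5.
Core observation: Position 6 is the first bad log line: 'descend: n=3 acc=2' should read 'descend: n=1 acc=2'.
Crash: settle_round, line 5, RecursionError.
Call chain: main -> locate_pivot([2, 2, 3, 1]) (called at line 26) -> settle_round(2, 0) (called at line 20) -> settle_round(3, 2) (called at line 5) ×21.
First divergence: position 6 — the shown line 'descend: n=3 acc=2' should read 'descend: n=1 acc=2'.
Intended log window:
  4: combined inputs 2 / 2
  5: descend: n=2 acc=0
  6: descend: n=1 acc=2
Execution walk:
  scan_readings([2, 2, 3, 1]) -> 2  [called from locate_pivot, line 17]
Log origin:
  1: emitted by main (line 25)
  2: emitted by locate_pivot (line 16)
  3: emitted by scan_readings (line 8)
  4: emitted by locate_pivot (line 19)
  5-26: emitted by settle_round (line 4)
A correct fix: line 5: replace `-1` with `1`.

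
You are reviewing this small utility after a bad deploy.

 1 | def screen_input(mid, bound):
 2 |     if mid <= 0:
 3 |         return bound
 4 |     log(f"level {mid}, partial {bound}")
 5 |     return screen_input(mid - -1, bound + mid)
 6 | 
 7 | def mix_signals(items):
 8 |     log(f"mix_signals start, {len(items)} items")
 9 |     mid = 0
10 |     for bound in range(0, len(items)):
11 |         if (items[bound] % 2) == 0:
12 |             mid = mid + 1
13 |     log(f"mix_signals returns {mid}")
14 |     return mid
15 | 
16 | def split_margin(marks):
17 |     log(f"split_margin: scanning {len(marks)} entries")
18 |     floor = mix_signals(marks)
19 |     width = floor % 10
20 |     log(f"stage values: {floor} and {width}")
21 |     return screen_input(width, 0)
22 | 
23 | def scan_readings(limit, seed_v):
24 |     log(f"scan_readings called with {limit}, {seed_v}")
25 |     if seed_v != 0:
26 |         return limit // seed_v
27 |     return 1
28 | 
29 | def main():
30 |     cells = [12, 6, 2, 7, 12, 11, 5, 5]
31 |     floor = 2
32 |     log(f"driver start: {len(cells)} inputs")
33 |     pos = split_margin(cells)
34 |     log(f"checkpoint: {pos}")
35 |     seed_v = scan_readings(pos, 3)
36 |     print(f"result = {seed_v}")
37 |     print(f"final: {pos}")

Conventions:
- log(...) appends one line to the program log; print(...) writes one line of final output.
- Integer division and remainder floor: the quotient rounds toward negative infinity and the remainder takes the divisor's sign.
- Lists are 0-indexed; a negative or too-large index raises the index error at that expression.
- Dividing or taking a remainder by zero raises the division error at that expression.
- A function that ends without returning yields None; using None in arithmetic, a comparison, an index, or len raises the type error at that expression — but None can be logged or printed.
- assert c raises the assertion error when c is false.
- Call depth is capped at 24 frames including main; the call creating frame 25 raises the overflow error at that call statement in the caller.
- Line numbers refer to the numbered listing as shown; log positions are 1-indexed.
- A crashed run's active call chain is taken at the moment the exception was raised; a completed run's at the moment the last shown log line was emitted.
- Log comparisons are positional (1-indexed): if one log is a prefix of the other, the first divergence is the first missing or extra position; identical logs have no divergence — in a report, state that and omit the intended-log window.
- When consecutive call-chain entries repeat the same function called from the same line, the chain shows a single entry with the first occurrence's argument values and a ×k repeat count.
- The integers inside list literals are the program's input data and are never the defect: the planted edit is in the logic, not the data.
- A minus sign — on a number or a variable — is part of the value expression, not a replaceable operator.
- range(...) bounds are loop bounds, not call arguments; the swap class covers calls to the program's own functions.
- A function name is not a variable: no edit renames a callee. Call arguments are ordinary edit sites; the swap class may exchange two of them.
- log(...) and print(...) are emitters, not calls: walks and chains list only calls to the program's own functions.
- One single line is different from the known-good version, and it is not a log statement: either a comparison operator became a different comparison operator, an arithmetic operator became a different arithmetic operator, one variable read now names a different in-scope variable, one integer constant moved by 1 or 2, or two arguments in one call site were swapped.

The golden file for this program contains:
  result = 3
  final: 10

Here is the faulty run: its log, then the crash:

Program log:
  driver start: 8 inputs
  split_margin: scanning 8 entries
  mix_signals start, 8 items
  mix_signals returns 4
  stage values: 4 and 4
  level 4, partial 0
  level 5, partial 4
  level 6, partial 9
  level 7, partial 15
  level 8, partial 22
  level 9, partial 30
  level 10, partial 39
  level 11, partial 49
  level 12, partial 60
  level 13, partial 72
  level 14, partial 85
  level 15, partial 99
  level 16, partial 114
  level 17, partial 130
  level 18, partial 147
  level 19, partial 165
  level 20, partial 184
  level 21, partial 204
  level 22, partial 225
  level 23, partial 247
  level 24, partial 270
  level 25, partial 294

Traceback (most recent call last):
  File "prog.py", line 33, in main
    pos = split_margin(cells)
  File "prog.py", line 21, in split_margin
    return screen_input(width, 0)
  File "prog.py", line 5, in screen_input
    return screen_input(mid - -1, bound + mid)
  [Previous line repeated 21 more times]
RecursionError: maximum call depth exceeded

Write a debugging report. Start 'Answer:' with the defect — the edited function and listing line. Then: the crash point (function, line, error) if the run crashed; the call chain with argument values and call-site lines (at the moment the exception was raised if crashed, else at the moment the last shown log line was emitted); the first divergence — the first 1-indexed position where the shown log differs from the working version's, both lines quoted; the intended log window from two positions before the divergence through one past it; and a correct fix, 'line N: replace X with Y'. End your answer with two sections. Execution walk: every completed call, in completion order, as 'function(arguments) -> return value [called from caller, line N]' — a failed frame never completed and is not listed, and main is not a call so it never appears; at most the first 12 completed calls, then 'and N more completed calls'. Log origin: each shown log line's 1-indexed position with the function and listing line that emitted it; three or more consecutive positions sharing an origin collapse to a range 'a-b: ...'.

Answer: the defect is in screen_input at line 5.
The tell: Position 7 is the first bad log line: 'level 5, partial 4' should read 'level 3, partial 4'.
Crash: screen_input, line 5, RecursionError.
Call chain: main -> split_margin([12, 6, 2, 7, 12, 11, 5, 5]) (called at line 33) -> screen_input(4, 0) (called at line 21) -> screen_input(5, 4) (called at line 5) ×21.
First divergence: position 7 — the shown line 'level 5, partial 4' should read 'level 3, partial 4'.
Intended log window:
  5: stage values: 4 and 4
  6: level 4, partial 0
  7: level 3, partial 4
  8: level 2, partial 7
Execution walk:
  mix_signals([12, 6, 2, 7, 12, 11, 5, 5]) -> 4  [called from split_margin, line 18]
Log line origins:
  1 — main, line 32
  2 — split_margin, line 17
  3 — mix_signals, line 8
  4 — mix_signals, line 13
  5 — split_margin, line 20
  6-27 — screen_input, line 4
A correct fix: line 5: replace `-1` with `1`.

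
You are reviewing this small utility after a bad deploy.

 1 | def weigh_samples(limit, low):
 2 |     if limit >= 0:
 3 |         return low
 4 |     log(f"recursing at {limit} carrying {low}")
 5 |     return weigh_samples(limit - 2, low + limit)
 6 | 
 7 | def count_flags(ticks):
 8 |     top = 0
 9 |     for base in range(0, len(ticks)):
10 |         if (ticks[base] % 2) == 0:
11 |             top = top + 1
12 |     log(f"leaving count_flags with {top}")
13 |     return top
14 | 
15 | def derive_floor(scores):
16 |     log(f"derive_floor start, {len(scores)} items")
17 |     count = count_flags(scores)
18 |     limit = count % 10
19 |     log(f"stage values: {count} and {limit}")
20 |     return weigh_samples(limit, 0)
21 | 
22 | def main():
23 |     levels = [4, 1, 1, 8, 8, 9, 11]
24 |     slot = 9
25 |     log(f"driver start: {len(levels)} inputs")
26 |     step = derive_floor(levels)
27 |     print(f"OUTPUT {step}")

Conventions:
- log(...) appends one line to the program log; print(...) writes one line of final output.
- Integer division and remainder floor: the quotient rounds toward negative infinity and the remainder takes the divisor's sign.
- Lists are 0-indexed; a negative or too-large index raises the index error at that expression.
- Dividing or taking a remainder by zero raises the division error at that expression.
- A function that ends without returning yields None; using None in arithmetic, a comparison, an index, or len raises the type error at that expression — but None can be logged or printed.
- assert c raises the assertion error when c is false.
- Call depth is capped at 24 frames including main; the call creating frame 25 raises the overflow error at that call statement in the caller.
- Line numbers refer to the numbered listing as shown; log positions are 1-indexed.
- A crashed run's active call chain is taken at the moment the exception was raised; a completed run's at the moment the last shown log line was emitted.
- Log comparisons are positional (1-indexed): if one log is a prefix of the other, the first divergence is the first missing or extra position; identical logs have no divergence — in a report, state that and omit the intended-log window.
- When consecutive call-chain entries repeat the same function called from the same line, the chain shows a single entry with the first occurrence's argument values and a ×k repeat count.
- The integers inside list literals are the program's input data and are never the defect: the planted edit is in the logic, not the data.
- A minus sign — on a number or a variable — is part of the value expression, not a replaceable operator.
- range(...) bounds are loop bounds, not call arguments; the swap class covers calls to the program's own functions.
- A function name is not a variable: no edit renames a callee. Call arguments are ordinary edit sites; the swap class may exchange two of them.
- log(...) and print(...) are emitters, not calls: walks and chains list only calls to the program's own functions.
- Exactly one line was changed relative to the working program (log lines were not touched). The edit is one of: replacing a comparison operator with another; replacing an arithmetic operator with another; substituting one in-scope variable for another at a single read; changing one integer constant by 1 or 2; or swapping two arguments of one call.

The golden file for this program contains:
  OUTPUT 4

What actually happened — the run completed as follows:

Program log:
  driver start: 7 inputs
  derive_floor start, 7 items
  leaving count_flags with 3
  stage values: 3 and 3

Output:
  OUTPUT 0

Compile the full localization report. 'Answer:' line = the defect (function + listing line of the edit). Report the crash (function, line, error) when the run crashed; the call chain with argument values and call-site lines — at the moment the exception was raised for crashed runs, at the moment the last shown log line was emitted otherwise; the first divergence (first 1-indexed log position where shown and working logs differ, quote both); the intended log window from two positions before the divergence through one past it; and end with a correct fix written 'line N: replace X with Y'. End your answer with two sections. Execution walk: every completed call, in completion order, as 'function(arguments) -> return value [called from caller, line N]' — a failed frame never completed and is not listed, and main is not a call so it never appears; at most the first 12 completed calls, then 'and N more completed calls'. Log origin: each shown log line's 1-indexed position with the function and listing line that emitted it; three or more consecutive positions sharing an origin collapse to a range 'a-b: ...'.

Answer: the defect is in weigh_samples at line 2.
The tell: After 4 matching log lines the faulty run goes silent, while the working version continues with 'recursing at 3 carrying 0'.
Call chain: main -> derive_floor([4, 1, 1, 8, 8, 9, 11]) (called at line 26).
First divergence: position 5 (shown log ended at 4 lines; the working version continues: 'recursing at 3 carrying 0').
Intended log window:
  3: leaving count_flags with 3
  4: stage values: 3 and 3
  5: recursing at 3 carrying 0
  6: recursing at 1 carrying 3
Execution walk:
  count_flags([4, 1, 1, 8, 8, 9, 11]) -> 3  [called from derive_floor, line 17]
  weigh_samples(3, 0) -> 0  [called from derive_floor, line 20]
  derive_floor([4, 1, 1, 8, 8, 9, 11]) -> 0  [called from main, line 26]
Log origins:
  1: emitted by main (line 25)
  2: emitted by derive_floor (line 16)
  3: emitted by count_flags (line 12)
  4: emitted by derive_floor (line 19)
A correct fix: line 2: replace `>=` with `<=`.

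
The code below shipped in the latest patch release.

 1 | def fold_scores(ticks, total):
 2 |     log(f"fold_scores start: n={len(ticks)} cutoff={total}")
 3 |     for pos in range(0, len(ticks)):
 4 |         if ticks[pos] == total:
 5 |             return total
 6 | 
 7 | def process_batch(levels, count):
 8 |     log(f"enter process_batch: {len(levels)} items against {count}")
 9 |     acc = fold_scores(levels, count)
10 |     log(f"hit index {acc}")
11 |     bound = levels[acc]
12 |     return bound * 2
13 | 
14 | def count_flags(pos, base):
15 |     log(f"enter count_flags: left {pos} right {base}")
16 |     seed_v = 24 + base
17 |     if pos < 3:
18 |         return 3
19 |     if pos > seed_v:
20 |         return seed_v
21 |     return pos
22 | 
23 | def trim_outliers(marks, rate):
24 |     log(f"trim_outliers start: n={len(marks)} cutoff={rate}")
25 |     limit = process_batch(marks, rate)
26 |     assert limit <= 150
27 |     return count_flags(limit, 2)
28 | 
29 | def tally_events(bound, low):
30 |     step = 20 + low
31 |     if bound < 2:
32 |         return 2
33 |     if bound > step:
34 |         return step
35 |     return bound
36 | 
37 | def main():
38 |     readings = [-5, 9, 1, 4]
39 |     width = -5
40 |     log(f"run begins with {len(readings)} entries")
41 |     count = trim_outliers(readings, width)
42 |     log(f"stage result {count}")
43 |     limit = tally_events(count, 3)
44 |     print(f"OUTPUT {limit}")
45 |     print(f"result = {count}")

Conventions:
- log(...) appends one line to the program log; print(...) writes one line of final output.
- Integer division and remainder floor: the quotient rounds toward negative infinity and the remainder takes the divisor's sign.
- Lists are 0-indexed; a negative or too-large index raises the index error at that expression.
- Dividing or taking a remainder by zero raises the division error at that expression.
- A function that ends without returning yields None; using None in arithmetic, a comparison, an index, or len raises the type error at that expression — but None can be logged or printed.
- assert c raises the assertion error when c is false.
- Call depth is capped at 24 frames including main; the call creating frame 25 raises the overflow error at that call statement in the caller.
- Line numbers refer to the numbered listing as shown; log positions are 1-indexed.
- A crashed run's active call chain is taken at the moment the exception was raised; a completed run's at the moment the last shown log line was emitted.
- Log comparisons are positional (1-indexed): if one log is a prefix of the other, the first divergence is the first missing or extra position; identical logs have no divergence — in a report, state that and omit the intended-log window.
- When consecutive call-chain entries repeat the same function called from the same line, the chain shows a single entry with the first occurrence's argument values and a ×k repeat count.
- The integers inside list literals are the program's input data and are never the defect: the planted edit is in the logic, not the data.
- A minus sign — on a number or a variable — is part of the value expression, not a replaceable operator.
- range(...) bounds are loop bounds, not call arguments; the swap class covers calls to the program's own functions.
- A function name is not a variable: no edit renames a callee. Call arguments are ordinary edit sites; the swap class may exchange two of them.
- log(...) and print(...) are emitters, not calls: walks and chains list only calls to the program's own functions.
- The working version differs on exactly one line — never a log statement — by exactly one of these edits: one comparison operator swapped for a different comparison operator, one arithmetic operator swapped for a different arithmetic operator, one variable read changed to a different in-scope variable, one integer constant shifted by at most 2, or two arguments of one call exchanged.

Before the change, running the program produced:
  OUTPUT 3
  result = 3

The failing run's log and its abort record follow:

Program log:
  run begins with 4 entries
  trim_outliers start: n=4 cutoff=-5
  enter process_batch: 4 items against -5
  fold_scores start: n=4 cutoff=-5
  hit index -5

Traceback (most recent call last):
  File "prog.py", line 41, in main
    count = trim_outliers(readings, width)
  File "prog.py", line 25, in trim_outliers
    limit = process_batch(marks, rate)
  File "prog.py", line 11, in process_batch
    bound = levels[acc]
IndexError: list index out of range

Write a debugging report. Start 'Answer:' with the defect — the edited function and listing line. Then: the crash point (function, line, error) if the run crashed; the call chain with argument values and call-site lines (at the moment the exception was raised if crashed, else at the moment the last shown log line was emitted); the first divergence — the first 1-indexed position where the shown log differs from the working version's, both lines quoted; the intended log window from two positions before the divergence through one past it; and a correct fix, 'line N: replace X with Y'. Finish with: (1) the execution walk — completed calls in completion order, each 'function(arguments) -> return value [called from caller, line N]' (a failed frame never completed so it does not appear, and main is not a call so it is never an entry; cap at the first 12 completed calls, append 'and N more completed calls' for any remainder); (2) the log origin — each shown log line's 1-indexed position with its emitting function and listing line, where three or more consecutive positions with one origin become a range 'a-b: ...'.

Answer: the defect is in fold_scores at line 5.
Core observation: At log position 5 the runs split — shown 'hit index -5', but the working version logs 'hit index 0'.
Crash: process_batch, line 11, IndexError.
Call chain: main -> trim_outliers([-5, 9, 1, 4], -5) (called at line 41) -> process_batch([-5, 9, 1, 4], -5) (called at line 25).
First divergence: position 5 — the shown line 'hit index -5' should read 'hit index 0'.
Intended log window:
  3: enter process_batch: 4 items against -5
  4: fold_scores start: n=4 cutoff=-5
  5: hit index 0
  6: enter count_flags: left -10 right 2
Execution walk:
  fold_scores([-5, 9, 1, 4], -5) -> -5  [called from process_batch, line 9]
Origin of each log line:
  1: from main, line 40
  2: from trim_outliers, line 24
  3: from process_batch, line 8
  4: from fold_scores, line 2
  5: from process_batch, line 10
A correct fix: line 5: replace `total` with `pos`.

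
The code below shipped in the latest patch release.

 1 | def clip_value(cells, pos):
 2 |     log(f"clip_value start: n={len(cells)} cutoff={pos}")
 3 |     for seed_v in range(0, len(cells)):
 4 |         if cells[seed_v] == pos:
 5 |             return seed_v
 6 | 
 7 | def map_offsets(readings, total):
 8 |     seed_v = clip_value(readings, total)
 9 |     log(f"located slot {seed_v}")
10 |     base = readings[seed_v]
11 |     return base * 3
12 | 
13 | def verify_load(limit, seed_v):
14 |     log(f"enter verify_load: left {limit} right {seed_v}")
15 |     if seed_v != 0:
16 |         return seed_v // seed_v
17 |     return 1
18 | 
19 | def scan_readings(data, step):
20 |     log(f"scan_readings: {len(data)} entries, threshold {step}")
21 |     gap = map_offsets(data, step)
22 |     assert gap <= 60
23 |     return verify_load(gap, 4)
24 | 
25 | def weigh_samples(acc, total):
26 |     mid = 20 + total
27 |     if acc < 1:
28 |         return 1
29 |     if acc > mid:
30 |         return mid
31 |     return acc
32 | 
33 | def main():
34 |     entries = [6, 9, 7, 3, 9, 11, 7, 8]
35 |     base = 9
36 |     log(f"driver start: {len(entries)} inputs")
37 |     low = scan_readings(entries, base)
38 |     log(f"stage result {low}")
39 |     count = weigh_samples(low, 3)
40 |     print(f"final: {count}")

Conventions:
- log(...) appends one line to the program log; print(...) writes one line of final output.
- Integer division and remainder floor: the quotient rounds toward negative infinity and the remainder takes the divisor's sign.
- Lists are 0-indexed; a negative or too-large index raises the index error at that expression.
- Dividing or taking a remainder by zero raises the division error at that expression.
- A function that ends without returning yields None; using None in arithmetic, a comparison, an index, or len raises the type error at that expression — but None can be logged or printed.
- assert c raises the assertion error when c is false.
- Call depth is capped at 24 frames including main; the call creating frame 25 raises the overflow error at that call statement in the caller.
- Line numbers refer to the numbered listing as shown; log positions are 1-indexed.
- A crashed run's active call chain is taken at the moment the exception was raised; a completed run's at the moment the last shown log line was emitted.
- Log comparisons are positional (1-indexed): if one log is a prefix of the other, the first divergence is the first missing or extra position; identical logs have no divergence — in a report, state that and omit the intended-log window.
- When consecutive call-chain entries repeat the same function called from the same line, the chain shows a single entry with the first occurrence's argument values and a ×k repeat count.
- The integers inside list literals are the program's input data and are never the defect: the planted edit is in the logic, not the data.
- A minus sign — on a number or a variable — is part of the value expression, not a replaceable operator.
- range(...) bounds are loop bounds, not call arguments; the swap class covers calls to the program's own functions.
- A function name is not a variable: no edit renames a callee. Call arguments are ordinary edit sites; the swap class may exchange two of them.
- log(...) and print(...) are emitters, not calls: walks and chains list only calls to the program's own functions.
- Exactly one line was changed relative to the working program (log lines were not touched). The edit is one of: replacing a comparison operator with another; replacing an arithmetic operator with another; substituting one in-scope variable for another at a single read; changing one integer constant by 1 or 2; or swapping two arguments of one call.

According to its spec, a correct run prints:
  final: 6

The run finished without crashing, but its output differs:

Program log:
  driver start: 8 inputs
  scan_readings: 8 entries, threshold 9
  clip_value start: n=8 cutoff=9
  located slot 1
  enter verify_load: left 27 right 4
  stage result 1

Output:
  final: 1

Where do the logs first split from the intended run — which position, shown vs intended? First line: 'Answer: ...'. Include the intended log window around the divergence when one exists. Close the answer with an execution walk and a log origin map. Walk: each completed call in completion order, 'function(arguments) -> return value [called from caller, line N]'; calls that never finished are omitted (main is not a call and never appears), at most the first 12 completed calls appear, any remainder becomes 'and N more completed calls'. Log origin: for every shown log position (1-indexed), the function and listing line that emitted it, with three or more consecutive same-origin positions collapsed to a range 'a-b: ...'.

Answer: position 6; shown 'stage result 1' vs intended 'stage result 6'.
Intended log window:
  4: located slot 1
  5: enter verify_load: left 27 right 4
  6: stage result 6
Execution walk:
  clip_value([6, 9, 7, 3, 9, 11, 7, 8], 9) -> 1  [called from map_offsets, line 8]
  map_offsets([6, 9, 7, 3, 9, 11, 7, 8], 9) -> 27  [called from scan_readings, line 21]
  verify_load(27, 4) -> 1  [called from scan_readings, line 23]
  scan_readings([6, 9, 7, 3, 9, 11, 7, 8], 9) -> 1  [called from main, line 37]
  weigh_samples(1, 3) -> 1  [called from main, line 39]
Origin of each log line:
  1: from main, line 36
  2: from scan_readings, line 20
  3: from clip_value, line 2
  4: from map_offsets, line 9
  5: from verify_load, line 14
  6: from main, line 38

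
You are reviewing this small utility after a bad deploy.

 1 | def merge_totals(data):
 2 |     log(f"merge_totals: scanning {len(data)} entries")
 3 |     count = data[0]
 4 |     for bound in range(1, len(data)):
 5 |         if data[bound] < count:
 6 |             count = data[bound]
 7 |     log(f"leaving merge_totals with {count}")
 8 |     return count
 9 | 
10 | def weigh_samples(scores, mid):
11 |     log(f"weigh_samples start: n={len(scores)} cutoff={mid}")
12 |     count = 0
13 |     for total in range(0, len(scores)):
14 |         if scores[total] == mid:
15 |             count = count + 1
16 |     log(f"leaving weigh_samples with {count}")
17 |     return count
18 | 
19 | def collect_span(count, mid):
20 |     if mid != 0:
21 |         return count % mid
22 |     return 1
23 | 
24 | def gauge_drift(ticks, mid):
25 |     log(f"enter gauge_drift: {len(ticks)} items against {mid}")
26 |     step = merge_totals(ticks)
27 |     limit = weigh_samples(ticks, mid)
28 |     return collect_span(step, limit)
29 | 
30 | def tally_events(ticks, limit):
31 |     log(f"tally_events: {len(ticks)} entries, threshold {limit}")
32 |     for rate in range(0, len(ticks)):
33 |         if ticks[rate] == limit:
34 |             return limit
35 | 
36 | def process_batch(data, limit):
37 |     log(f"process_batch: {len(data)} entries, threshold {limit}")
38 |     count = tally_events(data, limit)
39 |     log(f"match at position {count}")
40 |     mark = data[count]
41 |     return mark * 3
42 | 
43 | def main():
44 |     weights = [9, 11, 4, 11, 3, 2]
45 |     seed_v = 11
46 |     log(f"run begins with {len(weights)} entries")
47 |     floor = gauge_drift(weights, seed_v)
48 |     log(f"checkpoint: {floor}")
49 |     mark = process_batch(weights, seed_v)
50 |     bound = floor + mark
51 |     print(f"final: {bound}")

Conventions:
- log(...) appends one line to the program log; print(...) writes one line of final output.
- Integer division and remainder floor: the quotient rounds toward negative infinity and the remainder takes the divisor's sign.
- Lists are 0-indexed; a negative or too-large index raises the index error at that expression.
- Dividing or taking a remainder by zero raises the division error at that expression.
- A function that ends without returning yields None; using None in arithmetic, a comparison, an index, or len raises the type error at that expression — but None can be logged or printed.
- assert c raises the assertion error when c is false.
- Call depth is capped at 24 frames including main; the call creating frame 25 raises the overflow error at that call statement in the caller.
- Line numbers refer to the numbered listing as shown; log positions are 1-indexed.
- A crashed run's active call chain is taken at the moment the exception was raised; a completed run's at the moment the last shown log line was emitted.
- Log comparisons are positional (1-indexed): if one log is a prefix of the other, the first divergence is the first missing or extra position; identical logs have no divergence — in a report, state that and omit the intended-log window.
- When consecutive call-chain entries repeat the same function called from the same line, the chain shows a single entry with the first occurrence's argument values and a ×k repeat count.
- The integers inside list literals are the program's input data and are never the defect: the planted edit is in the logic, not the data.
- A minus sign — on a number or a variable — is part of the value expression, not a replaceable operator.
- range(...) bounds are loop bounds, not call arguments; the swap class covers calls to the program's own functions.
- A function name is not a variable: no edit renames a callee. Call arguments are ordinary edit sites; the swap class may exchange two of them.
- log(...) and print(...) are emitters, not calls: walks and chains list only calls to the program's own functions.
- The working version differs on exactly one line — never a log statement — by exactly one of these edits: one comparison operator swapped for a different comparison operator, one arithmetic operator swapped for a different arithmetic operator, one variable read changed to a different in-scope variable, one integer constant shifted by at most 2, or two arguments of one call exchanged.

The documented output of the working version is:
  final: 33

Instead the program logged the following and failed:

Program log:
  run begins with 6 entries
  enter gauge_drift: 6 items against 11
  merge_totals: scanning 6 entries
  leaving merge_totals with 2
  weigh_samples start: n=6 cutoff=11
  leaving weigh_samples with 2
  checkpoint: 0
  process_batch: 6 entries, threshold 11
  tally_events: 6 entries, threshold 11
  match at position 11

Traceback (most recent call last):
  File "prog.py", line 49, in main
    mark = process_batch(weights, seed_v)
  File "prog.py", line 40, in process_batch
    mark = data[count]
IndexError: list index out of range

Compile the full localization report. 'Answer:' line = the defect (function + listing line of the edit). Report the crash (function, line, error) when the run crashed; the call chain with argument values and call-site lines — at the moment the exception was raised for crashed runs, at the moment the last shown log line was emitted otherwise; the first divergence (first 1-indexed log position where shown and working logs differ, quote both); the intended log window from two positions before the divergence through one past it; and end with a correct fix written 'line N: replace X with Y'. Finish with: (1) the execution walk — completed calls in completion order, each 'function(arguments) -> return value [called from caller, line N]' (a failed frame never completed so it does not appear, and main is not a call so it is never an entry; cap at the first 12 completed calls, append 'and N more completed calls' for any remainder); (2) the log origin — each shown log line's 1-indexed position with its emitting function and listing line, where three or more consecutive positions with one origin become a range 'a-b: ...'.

Answer: the defect is in tally_events at line 34.
Key fact: The log first diverges at position 10: the faulty run prints 'match at position 11' where the working version prints 'match at position 1'.
Crash: process_batch, line 40, IndexError.
Call chain: main -> process_batch([9, 11, 4, 11, 3, 2], 11) (called at line 49).
First divergence: at position 10 the run shows 'match at position 11' where the working version logs 'match at position 1'.
Intended log window:
  8: process_batch: 6 entries, threshold 11
  9: tally_events: 6 entries, threshold 11
  10: match at position 1
Execution walk:
  merge_totals([9, 11, 4, 11, 3, 2]) -> 2  [called from gauge_drift, line 26]
  weigh_samples([9, 11, 4, 11, 3, 2], 11) -> 2  [called from gauge_drift, line 27]
  collect_span(2, 2) -> 0  [called from gauge_drift, line 28]
  gauge_drift([9, 11, 4, 11, 3, 2], 11) -> 0  [called from main, line 47]
  tally_events([9, 11, 4, 11, 3, 2], 11) -> 11  [called from process_batch, line 38]
Origin of each log line:
  1: logged in main at line 46
  2: logged in gauge_drift at line 25
  3: logged in merge_totals at line 2
  4: logged in merge_totals at line 7
  5: logged in weigh_samples at line 11
  6: logged in weigh_samples at line 16
  7: logged in main at line 48
  8: logged in process_batch at line 37
  9: logged in tally_events at line 31
  10: logged in process_batch at line 39
A correct fix: line 34: replace `limit` with `rate`.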